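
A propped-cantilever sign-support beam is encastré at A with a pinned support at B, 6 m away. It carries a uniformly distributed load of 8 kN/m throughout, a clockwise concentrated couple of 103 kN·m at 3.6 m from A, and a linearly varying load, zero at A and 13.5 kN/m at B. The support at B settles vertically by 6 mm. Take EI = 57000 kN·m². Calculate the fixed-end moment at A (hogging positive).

Release the roller at B. Primary structure: cantilever fixed at A.
Downward deflection at the released point B due to the loads:
  UDL 8: wL⁴/(8EI) = 1296/EI
  clockwise couple 103 at a = 3.6: M₀a(2L − a)/(2EI) = 1557/EI
  triangular load, peak 13.5 at the free end: 11w₀L⁴/(120EI) = 1604/EI
  δ_0 = 4457/EI
Flexibility coefficient — unit upward force at B: δ_{BB} = L³/(3EI) = 72/EI.
With EI = 57000 kN·m²: δ_0 = 0.078196 m and δ_{BB} = 0.001263 m/kN.
Compatibility — the beam at B must follow the support down by 0.006 m: δ_0 − R_B·δ_{BB} = 0.006, so R_B = (0.078196 − 0.006)/0.001263 = 57.15 kN.
Moment equilibrium about A: M_A = Σ(load moments about A) − R_B·L = 409 − 57.15×6 = 66.07 kN·m.

M_A = 66.07 kN·m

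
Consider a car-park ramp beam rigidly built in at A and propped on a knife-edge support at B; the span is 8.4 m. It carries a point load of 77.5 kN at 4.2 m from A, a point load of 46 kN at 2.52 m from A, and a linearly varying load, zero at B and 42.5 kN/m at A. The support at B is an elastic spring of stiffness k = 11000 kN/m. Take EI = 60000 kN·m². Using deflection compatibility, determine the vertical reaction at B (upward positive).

R_B = 63.75 kN

Remove the prop at B; the released (primary) structure is a cantilever built in at A.
Primary-structure tip deflection at B by superposition:
  point load 77.5 at a = 4.2: Pa²(3L − a)/(6EI) = 4785/EI
  point load 46 at a = 2.52: Pa²(3L − a)/(6EI) = 1104/EI
  triangular load, peak 42.5 at the fixed end: w₀L⁴/(30EI) = 7053/EI
  δ_0 = 12942/EI
Flexibility coefficient — unit upward force at B: δ_{BB} = L³/(3EI) = 197.6/EI.
With EI = 60000 kN·m²: δ_0 = 0.2157 m and δ_{BB} = 0.003293 m/kN.
Compatibility — the spring shortens by R_B/k under the reaction it provides: δ_0 − R_B·δ_{BB} = R_B/k. With 1/k = 0.000091 m/kN, R_B = δ_0 / (δ_{BB} + 1/k) = 0.2157 / (0.003293 + 0.000091) = 63.75 kN.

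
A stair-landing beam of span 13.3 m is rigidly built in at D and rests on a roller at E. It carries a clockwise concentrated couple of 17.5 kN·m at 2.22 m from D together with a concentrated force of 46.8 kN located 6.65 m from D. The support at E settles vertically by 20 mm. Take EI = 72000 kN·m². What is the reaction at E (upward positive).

Take the reaction at E as the redundant and release it; the primary structure is a cantilever fixed at D.
Downward deflection at the released point E due to the loads:
  clockwise couple 17.5 at a = 2.22: M₀a(2L − a)/(2EI) = 473.6/EI
  point load 46.8 at a = 6.65: Pa²(3L − a)/(6EI) = 11469/EI
  δ_0 = 11943/EI
Tip deflection under a unit load at E: L³/(3EI) = 784.2/EI.
With EI = 72000 kN·m²: δ_0 = 0.16587 m and δ_{EE} = 0.010892 m/kN.
Compatibility — the beam at E must follow the support down by 0.02 m: δ_0 − R_E·δ_{EE} = 0.02, so R_E = (0.16587 − 0.02)/0.010892 = 13.39 kN.

R_E = 13.39 kN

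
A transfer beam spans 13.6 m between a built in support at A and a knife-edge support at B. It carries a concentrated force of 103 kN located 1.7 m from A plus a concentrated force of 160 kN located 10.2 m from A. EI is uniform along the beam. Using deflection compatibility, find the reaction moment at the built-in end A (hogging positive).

Release the roller at B. Primary structure: cantilever fixed at A.
Free-end deflection of the primary structure under the applied loading (downward +):
  point load 103 at a = 1.7: Pa²(3L − a)/(6EI) = 1940/EI
  point load 160 at a = 10.2: Pa²(3L − a)/(6EI) = 84897/EI
  δ_0 = 86836/EI
Flexibility coefficient — unit upward force at B: δ_{BB} = L³/(3EI) = 838.5/EI.
Compatibility at B: δ_0 − R_B·δ_{BB} = 0, so R_B = 86836/838.5 = 103.6 kN.
Moment equilibrium about A: M_A = Σ(load moments about A) − R_B·L = 1807 − 103.6×13.6 = 398.6 kN·m.

M_A = 398.6 kN·m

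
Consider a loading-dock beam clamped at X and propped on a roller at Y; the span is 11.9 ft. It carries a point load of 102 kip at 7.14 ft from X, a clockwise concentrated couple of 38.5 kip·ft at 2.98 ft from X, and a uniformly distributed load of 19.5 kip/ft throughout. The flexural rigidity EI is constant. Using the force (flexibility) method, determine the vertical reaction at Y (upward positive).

R_Y = 133.2 kip

Remove the prop at Y; the released (primary) structure is a cantilever built in at X.
Downward deflection at the released point Y due to the loads:
  point load 102 at a = 7.14: Pa²(3L − a)/(6EI) = 24752/EI
  clockwise couple 38.5 at a = 2.98: M₀a(2L − a)/(2EI) = 1194/EI
  UDL 19.5: wL⁴/(8EI) = 48880/EI
  δ_0 = 74826/EI
Flexibility coefficient — unit upward force at Y: δ_{YY} = L³/(3EI) = 561.7/EI.
The prop prevents deflection at Y: R_Y = δ_0/δ_{YY} = 74826/561.7 = 133.2 kip.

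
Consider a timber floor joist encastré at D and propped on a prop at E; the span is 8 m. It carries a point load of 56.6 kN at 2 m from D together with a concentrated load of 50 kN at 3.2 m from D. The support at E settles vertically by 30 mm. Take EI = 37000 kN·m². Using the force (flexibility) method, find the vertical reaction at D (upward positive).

R_D = 97.84 kN

Choose R_E as the redundant. The primary structure is the cantilever fixed at D.
Free-end deflection of the primary structure under the applied loading (downward +):
  point load 56.6 at a = 2: Pa²(3L − a)/(6EI) = 830.1/EI
  point load 50 at a = 3.2: Pa²(3L − a)/(6EI) = 1775/EI
  δ_0 = 2605/EI
Flexibility coefficient — unit upward force at E: δ_{EE} = L³/(3EI) = 170.7/EI.
With EI = 37000 kN·m²: δ_0 = 0.070407 m and δ_{EE} = 0.004613 m/kN.
Compatibility — the beam at E must follow the support down by 0.03 m: δ_0 − R_E·δ_{EE} = 0.03, so R_E = (0.070407 − 0.03)/0.004613 = 8.76 kN.
Vertical equilibrium: R_D = ΣP − R_E = 106.6 − 8.76 = 97.84 kN.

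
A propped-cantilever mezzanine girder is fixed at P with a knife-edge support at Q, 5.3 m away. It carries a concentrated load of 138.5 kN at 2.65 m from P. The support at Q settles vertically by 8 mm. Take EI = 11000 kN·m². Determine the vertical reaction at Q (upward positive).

Take the reaction at Q as the redundant and release it; the primary structure is a cantilever fixed at P.
Free-end deflection of the primary structure under the applied loading (downward +):
  point load 138.5 at a = 2.65: Pa²(3L − a)/(6EI) = 2148/EI
Tip deflection under a unit load at Q: L³/(3EI) = 49.63/EI.
With EI = 11000 kN·m²: δ_0 = 0.19526 m and δ_{QQ} = 0.004511 m/kN.
Compatibility — the beam at Q must follow the support down by 0.008 m: δ_0 − R_Q·δ_{QQ} = 0.008, so R_Q = (0.19526 − 0.008)/0.004511 = 41.51 kN.

R_Q = 41.51 kN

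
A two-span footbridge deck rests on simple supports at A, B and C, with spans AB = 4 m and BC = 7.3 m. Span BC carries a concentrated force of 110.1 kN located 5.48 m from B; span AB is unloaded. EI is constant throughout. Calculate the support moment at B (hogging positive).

Take M_B as the redundant. Released structure: two simple spans AB and BC with a hinge at B.
Rotations at B on the released spans (each span's end-slope, ×1/EI):
  span BC: point load 110.1 at a = 5.48: Pab(L + b)/(6LEI) = 228.6/EI
  relative rotation θ_0 = (0 + 228.6)/EI = 228.6/EI
A unit hogging moment at B produces rotation L₁/(3EI) + L₂/(3EI) = 3.767/EI.
Slope continuity at B: θ_0 = M_B·3.767/EI, so M_B = 228.6/3.767 = 60.7 kN·m (hogging).

M_B = 60.7 kN·m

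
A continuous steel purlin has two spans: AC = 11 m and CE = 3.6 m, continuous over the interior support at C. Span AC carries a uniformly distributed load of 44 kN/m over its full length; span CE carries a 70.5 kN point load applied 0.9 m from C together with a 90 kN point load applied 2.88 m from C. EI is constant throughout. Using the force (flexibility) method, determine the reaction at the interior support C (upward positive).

Insert a hinge at C; M_C is the redundant, and each span becomes simply supported.
Rotations at C on the released spans (each span's end-slope, ×1/EI):
  span AC: UDL 44: wL³/(24EI) = 2440/EI
  span CE: point load 70.5 at a = 0.9: Pab(L + b)/(6LEI) = 49.97/EI
  span CE: point load 90 at a = 2.88: Pab(L + b)/(6LEI) = 37.32/EI
  relative rotation θ_0 = (2440 + 87.29)/EI = 2527/EI
A unit hogging moment at C produces rotation L₁/(3EI) + L₂/(3EI) = 4.867/EI.
Slope continuity at C: θ_0 = M_C·4.867/EI, so M_C = 2527/4.867 = 519.3 kN·m (hogging).
Span AC, ΣM about A with M_C applied at C: R_C^{AC}·11 = 2662 + 519.3, so R_C^{AC} = 289.2 kN and R_A = 484 − 289.2 = 194.8 kN.
Span CE, ΣM about E: R_C^{CE}·3.6 = 255.2 + 519.3, so R_C^{CE} = 215.1 kN and R_E = 160.5 − 215.1 = -54.64 kN.
R_C = 289.2 + 215.1 = 504.3 kN.

R_C = 504.3 kN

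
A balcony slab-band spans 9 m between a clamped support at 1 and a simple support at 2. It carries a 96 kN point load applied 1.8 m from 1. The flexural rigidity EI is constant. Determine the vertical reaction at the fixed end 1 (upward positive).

R_1 = 90.62 kN

Remove the prop at 2; the released (primary) structure is a cantilever built in at 1.
Primary-structure tip deflection at 2 by superposition:
  point load 96 at a = 1.8: Pa²(3L − a)/(6EI) = 1306/EI
Tip deflection under a unit load at 2: L³/(3EI) = 243/EI.
Compatibility at 2: δ_0 − R_2·δ_{22} = 0, so R_2 = 1306/243 = 5.376 kN.
Vertical equilibrium: R_1 = ΣP − R_2 = 96 − 5.376 = 90.62 kN.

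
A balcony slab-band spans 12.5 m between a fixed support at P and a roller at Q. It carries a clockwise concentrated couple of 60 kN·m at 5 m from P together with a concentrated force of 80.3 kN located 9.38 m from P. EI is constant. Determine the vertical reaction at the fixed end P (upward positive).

R_P = 24.83 kN

Choose R_Q as the redundant. The primary structure is the cantilever fixed at P.
Free-end deflection of the primary structure under the applied loading (downward +):
  clockwise couple 60 at a = 5: M₀a(2L − a)/(2EI) = 3000/EI
  point load 80.3 at a = 9.38: Pa²(3L − a)/(6EI) = 33112/EI
  δ_0 = 36112/EI
Flexibility coefficient — unit upward force at Q: δ_{QQ} = L³/(3EI) = 651/EI.
Compatibility at Q: δ_0 − R_Q·δ_{QQ} = 0, so R_Q = 36112/651 = 55.47 kN.
Vertical equilibrium: R_P = ΣP − R_Q = 80.3 − 55.47 = 24.83 kN.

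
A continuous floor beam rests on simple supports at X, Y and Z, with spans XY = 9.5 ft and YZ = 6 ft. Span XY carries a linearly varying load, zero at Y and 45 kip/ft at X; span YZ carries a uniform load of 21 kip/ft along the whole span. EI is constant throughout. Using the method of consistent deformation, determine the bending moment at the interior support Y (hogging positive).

M_Y = 181.8 kip·ft

Release continuity at Y by inserting a hinge; the redundant is the internal moment M_Y. The primary structure is two simply-supported spans XY and YZ.
Rotations at Y on the released spans (each span's end-slope, ×1/EI):
  span XY: triangular load, peak 45: 7w₀L³/(360EI) = 750.2/EI
  span YZ: UDL 21: wL³/(24EI) = 189/EI
  relative rotation θ_0 = (750.2 + 189)/EI = 939.2/EI
A unit hogging moment at Y produces rotation L₁/(3EI) + L₂/(3EI) = 5.167/EI.
Compatibility: M_Y·(L₁+L₂)/(3EI) = θ_0, giving M_Y = 181.8 kip·ft (hogging).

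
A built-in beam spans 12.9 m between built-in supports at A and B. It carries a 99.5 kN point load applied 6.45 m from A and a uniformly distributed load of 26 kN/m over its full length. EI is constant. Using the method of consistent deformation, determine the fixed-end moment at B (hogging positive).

M_B = 521 kN·m

Release both end moments; the primary structure is a simply-supported span AB with redundants M_A and M_B.
On the primary (simply-supported) span, the end slopes from the loading are:
  at A: point load 99.5 at a = 6.45: Pab(L + b)/(6LEI) = 1035/EI
  at B: point load 99.5 at a = 6.45: Pab(L + a)/(6LEI) = 1035/EI
  at A: UDL 26: wL³/(24EI) = 2326/EI
  at B: UDL 26: wL³/(24EI) = 2326/EI
  θ_A0 = 3360/EI,  θ_B0 = 3360/EI
Flexibility coefficients: a unit moment at one end gives L/(3EI) there and L/(6EI) at the far end, so f₁₁ = f₂₂ = 4.3/EI and f₁₂ = f₂₁ = 2.15/EI.
Compatibility — zero rotation at each built-in end:
  4.3 M_A + 2.15 M_B = 3360
  2.15 M_A + 4.3 M_B = 3360
Solving the pair gives M_A = 521 kN·m and M_B = 521 kN·m (hogging).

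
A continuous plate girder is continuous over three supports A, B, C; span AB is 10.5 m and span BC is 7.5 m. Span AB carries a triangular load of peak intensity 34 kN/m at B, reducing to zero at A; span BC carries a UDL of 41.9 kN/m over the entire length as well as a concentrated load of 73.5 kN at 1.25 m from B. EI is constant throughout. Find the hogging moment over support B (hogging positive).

Release continuity at B by inserting a hinge; the redundant is the internal moment M_B. The primary structure is two simply-supported spans AB and BC.
Rotations at B on the released spans (each span's end-slope, ×1/EI):
  span AB: triangular load, peak 34: w₀L³/(45EI) = 874.6/EI
  span BC: UDL 41.9: wL³/(24EI) = 736.5/EI
  span BC: point load 73.5 at a = 1.25: Pab(L + b)/(6LEI) = 175.5/EI
  relative rotation θ_0 = (874.6 + 912)/EI = 1787/EI
A unit hogging moment at B produces rotation L₁/(3EI) + L₂/(3EI) = 6/EI.
Compatibility: M_B·(L₁+L₂)/(3EI) = θ_0, giving M_B = 297.8 kN·m (hogging).

M_B = 297.8 kN·m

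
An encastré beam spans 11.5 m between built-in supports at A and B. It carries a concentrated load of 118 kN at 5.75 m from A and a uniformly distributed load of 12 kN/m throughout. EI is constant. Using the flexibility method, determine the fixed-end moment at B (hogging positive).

M_B = 301.9 kN·m

Release both end moments; the primary structure is a simply-supported span AB with redundants M_A and M_B.
End rotations of the released simple span under the applied load (×1/EI):
  at A: point load 118 at a = 5.75: Pab(L + b)/(6LEI) = 975.3/EI
  at B: point load 118 at a = 5.75: Pab(L + a)/(6LEI) = 975.3/EI
  at A: UDL 12: wL³/(24EI) = 760.4/EI
  at B: UDL 12: wL³/(24EI) = 760.4/EI
  θ_A0 = 1736/EI,  θ_B0 = 1736/EI
Flexibility coefficients: a unit moment at one end gives L/(3EI) there and L/(6EI) at the far end, so f₁₁ = f₂₂ = 3.833/EI and f₁₂ = f₂₁ = 1.917/EI.
Compatibility — zero rotation at each built-in end:
  3.833 M_A + 1.917 M_B = 1736
  1.917 M_A + 3.833 M_B = 1736
Solving the pair gives M_A = 301.9 kN·m and M_B = 301.9 kN·m (hogging).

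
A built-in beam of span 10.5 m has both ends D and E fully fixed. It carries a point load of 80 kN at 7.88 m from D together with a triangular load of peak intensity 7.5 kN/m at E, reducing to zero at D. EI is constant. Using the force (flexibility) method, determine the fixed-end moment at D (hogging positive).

M_D = 66.81 kN·m

Release both end moments; the primary structure is a simply-supported span DE with redundants M_D and M_E.
On the primary (simply-supported) span, the end slopes from the loading are:
  at D: point load 80 at a = 7.88: Pab(L + b)/(6LEI) = 344/EI
  at E: point load 80 at a = 7.88: Pab(L + a)/(6LEI) = 481.9/EI
  at D: triangular load, peak 7.5: 7w₀L³/(360EI) = 168.8/EI
  at E: triangular load, peak 7.5: w₀L³/(45EI) = 192.9/EI
  θ_D0 = 512.8/EI,  θ_E0 = 674.8/EI
Flexibility coefficients: a unit moment at one end gives L/(3EI) there and L/(6EI) at the far end, so f₁₁ = f₂₂ = 3.5/EI and f₁₂ = f₂₁ = 1.75/EI.
Compatibility — zero rotation at each built-in end:
  3.5 M_D + 1.75 M_E = 512.8
  1.75 M_D + 3.5 M_E = 674.8
Solving the pair gives M_D = 66.81 kN·m and M_E = 159.4 kN·m (hogging).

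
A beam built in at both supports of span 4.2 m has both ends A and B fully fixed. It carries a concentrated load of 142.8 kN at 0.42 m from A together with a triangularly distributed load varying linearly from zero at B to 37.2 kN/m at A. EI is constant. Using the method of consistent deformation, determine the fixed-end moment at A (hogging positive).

Take the two fixed-end moments M_A, M_B as redundants; the released structure is the simple span AB.
End rotations of the released simple span under the applied load (×1/EI):
  at A: point load 142.8 at a = 0.42: Pab(L + b)/(6LEI) = 71.79/EI
  at B: point load 142.8 at a = 0.42: Pab(L + a)/(6LEI) = 41.56/EI
  at A: triangular load, peak 37.2: w₀L³/(45EI) = 61.25/EI
  at B: triangular load, peak 37.2: 7w₀L³/(360EI) = 53.59/EI
  θ_A0 = 133/EI,  θ_B0 = 95.15/EI
Flexibility coefficients: a unit moment at one end gives L/(3EI) there and L/(6EI) at the far end, so f₁₁ = f₂₂ = 1.4/EI and f₁₂ = f₂₁ = 0.7/EI.
Compatibility — zero rotation at each built-in end:
  1.4 M_A + 0.7 M_B = 133
  0.7 M_A + 1.4 M_B = 95.15
Solving the pair gives M_A = 81.39 kN·m and M_B = 27.27 kN·m (hogging).

M_A = 81.39 kN·m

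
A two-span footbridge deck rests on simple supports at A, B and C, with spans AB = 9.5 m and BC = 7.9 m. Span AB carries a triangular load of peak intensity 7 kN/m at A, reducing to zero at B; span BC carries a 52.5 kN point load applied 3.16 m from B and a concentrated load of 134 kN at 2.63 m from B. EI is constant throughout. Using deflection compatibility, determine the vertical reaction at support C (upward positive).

R_C = 47.22 kN

Insert a hinge at B; M_B is the redundant, and each span becomes simply supported.
Discontinuity in slope at B on the released structure — sum the simple-span end rotations:
  span AB: triangular load, peak 7: 7w₀L³/(360EI) = 116.7/EI
  span BC: point load 52.5 at a = 3.16: Pab(L + b)/(6LEI) = 209.7/EI
  span BC: point load 134 at a = 2.63: Pab(L + b)/(6LEI) = 516/EI
  relative rotation θ_0 = (116.7 + 725.7)/EI = 842.4/EI
A unit hogging moment at B produces rotation L₁/(3EI) + L₂/(3EI) = 5.8/EI.
Slope continuity at B: θ_0 = M_B·5.8/EI, so M_B = 842.4/5.8 = 145.2 kN·m (hogging).
Span BC, ΣM about C: R_B^{BC}·7.9 = 955 + 145.2, so R_B^{BC} = 139.3 kN and R_C = 186.5 − 139.3 = 47.22 kN.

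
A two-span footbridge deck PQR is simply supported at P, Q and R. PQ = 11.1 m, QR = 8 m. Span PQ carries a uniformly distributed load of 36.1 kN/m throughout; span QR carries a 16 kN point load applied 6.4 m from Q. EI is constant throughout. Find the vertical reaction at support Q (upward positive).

R_Q = 274.2 kN

Release continuity at Q by inserting a hinge; the redundant is the internal moment M_Q. The primary structure is two simply-supported spans PQ and QR.
Discontinuity in slope at Q on the released structure — sum the simple-span end rotations:
  span PQ: UDL 36.1: wL³/(24EI) = 2057/EI
  span QR: point load 16 at a = 6.4: Pab(L + b)/(6LEI) = 32.77/EI
  relative rotation θ_0 = (2057 + 32.77)/EI = 2090/EI
A unit hogging moment at Q produces rotation L₁/(3EI) + L₂/(3EI) = 6.367/EI.
Compatibility: M_Q·(L₁+L₂)/(3EI) = θ_0, giving M_Q = 328.3 kN·m (hogging).
Span PQ, ΣM about P with M_Q applied at Q: R_Q^{PQ}·11.1 = 2224 + 328.3, so R_Q^{PQ} = 229.9 kN and R_P = 400.7 − 229.9 = 170.8 kN.
Span QR, ΣM about R: R_Q^{QR}·8 = 25.6 + 328.3, so R_Q^{QR} = 44.23 kN and R_R = 16 − 44.23 = -28.23 kN.
R_Q = 229.9 + 44.23 = 274.2 kN.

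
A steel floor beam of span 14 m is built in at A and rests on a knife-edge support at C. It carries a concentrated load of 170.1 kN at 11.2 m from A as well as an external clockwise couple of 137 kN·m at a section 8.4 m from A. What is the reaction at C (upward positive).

Release the roller at C. Primary structure: cantilever fixed at A.
Primary-structure tip deflection at C by superposition:
  point load 170.1 at a = 11.2: Pa²(3L − a)/(6EI) = 109532/EI
  clockwise couple 137 at a = 8.4: M₀a(2L − a)/(2EI) = 11278/EI
  δ_0 = 120810/EI
Tip deflection under a unit load at C: L³/(3EI) = 914.7/EI.
The prop prevents deflection at C: R_C = δ_0/δ_{CC} = 120810/914.7 = 132.1 kN.

R_C = 132.1 kN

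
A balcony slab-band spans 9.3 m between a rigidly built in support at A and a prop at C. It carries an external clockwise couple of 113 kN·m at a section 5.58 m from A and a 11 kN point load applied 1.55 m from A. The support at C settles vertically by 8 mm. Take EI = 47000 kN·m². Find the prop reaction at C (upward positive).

R_C = 14.34 kN

Take the reaction at C as the redundant and release it; the primary structure is a cantilever fixed at A.
Free-end deflection of the primary structure under the applied loading (downward +):
  clockwise couple 113 at a = 5.58: M₀a(2L − a)/(2EI) = 4105/EI
  point load 11 at a = 1.55: Pa²(3L − a)/(6EI) = 116.1/EI
  δ_0 = 4221/EI
Tip deflection under a unit load at C: L³/(3EI) = 268.1/EI.
With EI = 47000 kN·m²: δ_0 = 0.089806 m and δ_{CC} = 0.005705 m/kN.
Compatibility — the beam at C must follow the support down by 0.008 m: δ_0 − R_C·δ_{CC} = 0.008, so R_C = (0.089806 − 0.008)/0.005705 = 14.34 kN.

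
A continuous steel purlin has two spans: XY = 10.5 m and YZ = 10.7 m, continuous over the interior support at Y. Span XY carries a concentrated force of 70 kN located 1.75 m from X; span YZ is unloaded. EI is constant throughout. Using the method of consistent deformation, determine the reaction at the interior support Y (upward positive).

Release continuity at Y by inserting a hinge; the redundant is the internal moment M_Y. The primary structure is two simply-supported spans XY and YZ.
Discontinuity in slope at Y on the released structure — sum the simple-span end rotations:
  span XY: point load 70 at a = 1.75: Pab(L + a)/(6LEI) = 208.4/EI
  relative rotation θ_0 = (208.4 + 0)/EI = 208.4/EI
A unit hogging moment at Y produces rotation L₁/(3EI) + L₂/(3EI) = 7.067/EI.
Slope continuity at Y: θ_0 = M_Y·7.067/EI, so M_Y = 208.4/7.067 = 29.49 kN·m (hogging).
Span XY, ΣM about X with M_Y applied at Y: R_Y^{XY}·10.5 = 122.5 + 29.49, so R_Y^{XY} = 14.48 kN and R_X = 70 − 14.48 = 55.52 kN.
Span YZ, ΣM about Z: R_Y^{YZ}·10.7 = 0 + 29.49, so R_Y^{YZ} = 2.756 kN and R_Z = 0 − 2.756 = -2.756 kN.
R_Y = 14.48 + 2.756 = 17.23 kN.

R_Y = 17.23 kN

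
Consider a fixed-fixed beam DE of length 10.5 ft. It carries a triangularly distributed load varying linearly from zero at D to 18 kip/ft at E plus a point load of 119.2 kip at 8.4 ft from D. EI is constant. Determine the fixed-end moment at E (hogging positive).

M_E = 259.4 kip·ft

Take the two fixed-end moments M_D, M_E as redundants; the released structure is the simple span DE.
End rotations of the released simple span under the applied load (×1/EI):
  at D: triangular load, peak 18: 7w₀L³/(360EI) = 405.2/EI
  at E: triangular load, peak 18: w₀L³/(45EI) = 463.1/EI
  at D: point load 119.2 at a = 8.4: Pab(L + b)/(6LEI) = 420.5/EI
  at E: point load 119.2 at a = 8.4: Pab(L + a)/(6LEI) = 630.8/EI
  θ_D0 = 825.7/EI,  θ_E0 = 1094/EI
Flexibility coefficients: a unit moment at one end gives L/(3EI) there and L/(6EI) at the far end, so f₁₁ = f₂₂ = 3.5/EI and f₁₂ = f₂₁ = 1.75/EI.
Compatibility — zero rotation at each built-in end:
  3.5 M_D + 1.75 M_E = 825.7
  1.75 M_D + 3.5 M_E = 1094
Solving the pair gives M_D = 106.2 kip·ft and M_E = 259.4 kip·ft (hogging).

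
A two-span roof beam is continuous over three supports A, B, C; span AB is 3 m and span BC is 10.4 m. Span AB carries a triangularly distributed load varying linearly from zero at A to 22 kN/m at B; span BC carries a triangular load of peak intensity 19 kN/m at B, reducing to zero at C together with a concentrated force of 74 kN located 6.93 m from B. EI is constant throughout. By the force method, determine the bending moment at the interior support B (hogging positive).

M_B = 197.8 kN·m

Insert a hinge at B; M_B is the redundant, and each span becomes simply supported.
End slopes at the hinge B, treating each span as simply supported:
  span AB: triangular load, peak 22: w₀L³/(45EI) = 13.2/EI
  span BC: triangular load, peak 19: w₀L³/(45EI) = 474.9/EI
  span BC: point load 74 at a = 6.93: Pab(L + b)/(6LEI) = 395.5/EI
  relative rotation θ_0 = (13.2 + 870.5)/EI = 883.7/EI
A unit hogging moment at B produces rotation L₁/(3EI) + L₂/(3EI) = 4.467/EI.
Slope continuity at B: θ_0 = M_B·4.467/EI, so M_B = 883.7/4.467 = 197.8 kN·m (hogging).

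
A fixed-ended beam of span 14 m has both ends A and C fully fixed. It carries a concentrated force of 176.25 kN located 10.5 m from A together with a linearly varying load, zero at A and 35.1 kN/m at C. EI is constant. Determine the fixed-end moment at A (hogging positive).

M_A = 345 kN·m

Release both end moments; the primary structure is a simply-supported span AC with redundants M_A and M_C.
End rotations of the released simple span under the applied load (×1/EI):
  at A: point load 176.25 at a = 10.5: Pab(L + b)/(6LEI) = 1349/EI
  at C: point load 176.25 at a = 10.5: Pab(L + a)/(6LEI) = 1889/EI
  at A: triangular load, peak 35.1: 7w₀L³/(360EI) = 1873/EI
  at C: triangular load, peak 35.1: w₀L³/(45EI) = 2140/EI
  θ_A0 = 3222/EI,  θ_C0 = 4029/EI
Flexibility coefficients: a unit moment at one end gives L/(3EI) there and L/(6EI) at the far end, so f₁₁ = f₂₂ = 4.667/EI and f₁₂ = f₂₁ = 2.333/EI.
Compatibility — zero rotation at each built-in end:
  4.667 M_A + 2.333 M_C = 3222
  2.333 M_A + 4.667 M_C = 4029
Solving the pair gives M_A = 345 kN·m and M_C = 691 kN·m (hogging).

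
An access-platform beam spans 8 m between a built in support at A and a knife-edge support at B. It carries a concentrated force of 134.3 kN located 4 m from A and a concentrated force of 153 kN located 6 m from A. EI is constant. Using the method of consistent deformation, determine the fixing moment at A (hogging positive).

Choose R_B as the redundant. The primary structure is the cantilever fixed at A.
Free-end deflection of the primary structure under the applied loading (downward +):
  point load 134.3 at a = 4: Pa²(3L − a)/(6EI) = 7163/EI
  point load 153 at a = 6: Pa²(3L − a)/(6EI) = 16524/EI
  δ_0 = 23687/EI
Flexibility coefficient — unit upward force at B: δ_{BB} = L³/(3EI) = 170.7/EI.
The prop prevents deflection at B: R_B = δ_0/δ_{BB} = 23687/170.7 = 138.8 kN.
Moment equilibrium about A: M_A = Σ(load moments about A) − R_B·L = 1455 − 138.8×8 = 344.9 kN·m.

M_A = 344.9 kN·m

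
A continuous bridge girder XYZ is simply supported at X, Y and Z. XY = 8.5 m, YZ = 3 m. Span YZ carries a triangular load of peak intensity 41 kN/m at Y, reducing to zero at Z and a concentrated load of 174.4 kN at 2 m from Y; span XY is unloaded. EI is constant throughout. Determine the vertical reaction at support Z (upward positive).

R_Z = 127.9 kN

Take M_Y as the redundant. Released structure: two simple spans XY and YZ with a hinge at Y.
Rotations at Y on the released spans (each span's end-slope, ×1/EI):
  span YZ: triangular load, peak 41: w₀L³/(45EI) = 24.6/EI
  span YZ: point load 174.4 at a = 2: Pab(L + b)/(6LEI) = 77.51/EI
  relative rotation θ_0 = (0 + 102.1)/EI = 102.1/EI
A unit hogging moment at Y produces rotation L₁/(3EI) + L₂/(3EI) = 3.833/EI.
Compatibility: M_Y·(L₁+L₂)/(3EI) = θ_0, giving M_Y = 26.64 kN·m (hogging).
Span YZ, ΣM about Z: R_Y^{YZ}·3 = 297.4 + 26.64, so R_Y^{YZ} = 108 kN and R_Z = 235.9 − 108 = 127.9 kN.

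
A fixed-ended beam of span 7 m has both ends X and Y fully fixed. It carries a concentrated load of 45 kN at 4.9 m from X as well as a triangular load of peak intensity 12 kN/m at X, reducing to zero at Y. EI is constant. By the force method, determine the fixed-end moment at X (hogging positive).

M_X = 49.24 kN·m

Release both end moments; the primary structure is a simply-supported span XY with redundants M_X and M_Y.
On the primary (simply-supported) span, the end slopes from the loading are:
  at X: point load 45 at a = 4.9: Pab(L + b)/(6LEI) = 100.3/EI
  at Y: point load 45 at a = 4.9: Pab(L + a)/(6LEI) = 131.2/EI
  at X: triangular load, peak 12: w₀L³/(45EI) = 91.47/EI
  at Y: triangular load, peak 12: 7w₀L³/(360EI) = 80.03/EI
  θ_X0 = 191.8/EI,  θ_Y0 = 211.2/EI
Flexibility coefficients: a unit moment at one end gives L/(3EI) there and L/(6EI) at the far end, so f₁₁ = f₂₂ = 2.333/EI and f₁₂ = f₂₁ = 1.167/EI.
Compatibility — zero rotation at each built-in end:
  2.333 M_X + 1.167 M_Y = 191.8
  1.167 M_X + 2.333 M_Y = 211.2
Solving the pair gives M_X = 49.24 kN·m and M_Y = 65.91 kN·m (hogging).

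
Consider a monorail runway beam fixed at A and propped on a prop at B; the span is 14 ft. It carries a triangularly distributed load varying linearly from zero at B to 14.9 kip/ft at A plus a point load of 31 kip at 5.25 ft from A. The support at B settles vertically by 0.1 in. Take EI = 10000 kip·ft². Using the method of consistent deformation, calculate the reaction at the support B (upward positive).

Take the reaction at B as the redundant and release it; the primary structure is a cantilever fixed at A.
Primary-structure tip deflection at B by superposition:
  triangular load, peak 14.9 at the fixed end: w₀L⁴/(30EI) = 19080/EI
  point load 31 at a = 5.25: Pa²(3L − a)/(6EI) = 5233/EI
  δ_0 = 24313/EI
Tip deflection under a unit load at B: L³/(3EI) = 914.7/EI.
With EI = 10000 kip·ft²: δ_0 = 2.4313 ft and δ_{BB} = 0.091467 ft/kip.
Compatibility — the beam at B must follow the support down by 0.008333 ft: δ_0 − R_B·δ_{BB} = 0.008333, so R_B = (2.4313 − 0.008333)/0.091467 = 26.49 kip.

R_B = 26.49 kip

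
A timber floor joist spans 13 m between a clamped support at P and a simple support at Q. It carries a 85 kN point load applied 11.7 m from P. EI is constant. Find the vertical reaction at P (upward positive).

R_P = 12.71 kN

Remove the prop at Q; the released (primary) structure is a cantilever built in at P.
Primary-structure tip deflection at Q by superposition:
  point load 85 at a = 11.7: Pa²(3L − a)/(6EI) = 52942/EI
Tip deflection under a unit load at Q: L³/(3EI) = 732.3/EI.
Compatibility at Q: δ_0 − R_Q·δ_{QQ} = 0, so R_Q = 52942/732.3 = 72.29 kN.
Vertical equilibrium: R_P = ΣP − R_Q = 85 − 72.29 = 12.71 kN.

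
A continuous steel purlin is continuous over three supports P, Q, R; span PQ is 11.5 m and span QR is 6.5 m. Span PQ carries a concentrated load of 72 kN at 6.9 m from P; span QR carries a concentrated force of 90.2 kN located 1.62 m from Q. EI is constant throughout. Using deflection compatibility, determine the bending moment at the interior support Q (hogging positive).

M_Q = 136.2 kN·m

Insert a hinge at Q; M_Q is the redundant, and each span becomes simply supported.
Discontinuity in slope at Q on the released structure — sum the simple-span end rotations:
  span PQ: point load 72 at a = 6.9: Pab(L + a)/(6LEI) = 609.4/EI
  span QR: point load 90.2 at a = 1.62: Pab(L + b)/(6LEI) = 208.1/EI
  relative rotation θ_0 = (609.4 + 208.1)/EI = 817.5/EI
A unit hogging moment at Q produces rotation L₁/(3EI) + L₂/(3EI) = 6/EI.
Compatibility: M_Q·(L₁+L₂)/(3EI) = θ_0, giving M_Q = 136.2 kN·m (hogging).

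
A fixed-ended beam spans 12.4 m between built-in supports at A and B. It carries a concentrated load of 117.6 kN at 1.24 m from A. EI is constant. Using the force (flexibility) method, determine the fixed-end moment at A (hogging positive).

M_A = 118.1 kN·m

Take the two fixed-end moments M_A, M_B as redundants; the released structure is the simple span AB.
Simple-span end rotations at A and B under the given loads:
  at A: point load 117.6 at a = 1.24: Pab(L + b)/(6LEI) = 515.3/EI
  at B: point load 117.6 at a = 1.24: Pab(L + a)/(6LEI) = 298.4/EI
  θ_A0 = 515.3/EI,  θ_B0 = 298.4/EI
Flexibility coefficients: a unit moment at one end gives L/(3EI) there and L/(6EI) at the far end, so f₁₁ = f₂₂ = 4.133/EI and f₁₂ = f₂₁ = 2.067/EI.
Compatibility — zero rotation at each built-in end:
  4.133 M_A + 2.067 M_B = 515.3
  2.067 M_A + 4.133 M_B = 298.4
Solving the pair gives M_A = 118.1 kN·m and M_B = 13.12 kN·m (hogging).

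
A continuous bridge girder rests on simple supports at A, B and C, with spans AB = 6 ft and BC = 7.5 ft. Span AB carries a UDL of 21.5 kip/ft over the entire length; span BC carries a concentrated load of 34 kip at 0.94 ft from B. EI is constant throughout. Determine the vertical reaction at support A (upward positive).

R_A = 54.91 kip

Release continuity at B by inserting a hinge; the redundant is the internal moment M_B. The primary structure is two simply-supported spans AB and BC.
End slopes at the hinge B, treating each span as simply supported:
  span AB: UDL 21.5: wL³/(24EI) = 193.5/EI
  span BC: point load 34 at a = 0.94: Pab(L + b)/(6LEI) = 65.51/EI
  relative rotation θ_0 = (193.5 + 65.51)/EI = 259/EI
A unit hogging moment at B produces rotation L₁/(3EI) + L₂/(3EI) = 4.5/EI.
Compatibility: M_B·(L₁+L₂)/(3EI) = θ_0, giving M_B = 57.56 kip·ft (hogging).
Span AB, ΣM about A with M_B applied at B: R_B^{AB}·6 = 387 + 57.56, so R_B^{AB} = 74.09 kip and R_A = 129 − 74.09 = 54.91 kip.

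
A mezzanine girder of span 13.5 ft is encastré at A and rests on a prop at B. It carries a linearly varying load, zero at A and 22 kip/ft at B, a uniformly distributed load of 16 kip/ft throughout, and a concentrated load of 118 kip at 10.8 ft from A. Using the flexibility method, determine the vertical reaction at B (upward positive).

R_B = 245.7 kip

Release the roller at B. Primary structure: cantilever fixed at A.
Primary-structure tip deflection at B by superposition:
  triangular load, peak 22 at the free end: 11w₀L⁴/(120EI) = 66984/EI
  UDL 16: wL⁴/(8EI) = 66430/EI
  point load 118 at a = 10.8: Pa²(3L − a)/(6EI) = 68129/EI
  δ_0 = 201543/EI
Tip deflection under a unit load at B: L³/(3EI) = 820.1/EI.
Compatibility at B: δ_0 − R_B·δ_{BB} = 0, so R_B = 201543/820.1 = 245.7 kip.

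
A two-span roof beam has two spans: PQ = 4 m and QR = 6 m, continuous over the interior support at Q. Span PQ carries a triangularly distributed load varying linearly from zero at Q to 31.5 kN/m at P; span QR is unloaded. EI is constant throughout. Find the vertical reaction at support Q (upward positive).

Take M_Q as the redundant. Released structure: two simple spans PQ and QR with a hinge at Q.
Rotations at Q on the released spans (each span's end-slope, ×1/EI):
  span PQ: triangular load, peak 31.5: 7w₀L³/(360EI) = 39.2/EI
  relative rotation θ_0 = (39.2 + 0)/EI = 39.2/EI
A unit hogging moment at Q produces rotation L₁/(3EI) + L₂/(3EI) = 3.333/EI.
Compatibility: M_Q·(L₁+L₂)/(3EI) = θ_0, giving M_Q = 11.76 kN·m (hogging).
Span PQ, ΣM about P with M_Q applied at Q: R_Q^{PQ}·4 = 84 + 11.76, so R_Q^{PQ} = 23.94 kN and R_P = 63 − 23.94 = 39.06 kN.
Span QR, ΣM about R: R_Q^{QR}·6 = 0 + 11.76, so R_Q^{QR} = 1.96 kN and R_R = 0 − 1.96 = -1.96 kN.
R_Q = 23.94 + 1.96 = 25.9 kN.

R_Q = 25.9 kN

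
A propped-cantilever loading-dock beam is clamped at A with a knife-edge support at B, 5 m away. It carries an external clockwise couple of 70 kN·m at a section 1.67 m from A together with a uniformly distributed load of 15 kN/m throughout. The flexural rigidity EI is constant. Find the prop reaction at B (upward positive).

R_B = 39.81 kN

Take the reaction at B as the redundant and release it; the primary structure is a cantilever fixed at A.
Downward deflection at the released point B due to the loads:
  clockwise couple 70 at a = 1.67: M₀a(2L − a)/(2EI) = 486.9/EI
  UDL 15: wL⁴/(8EI) = 1172/EI
  δ_0 = 1659/EI
Flexibility coefficient — unit upward force at B: δ_{BB} = L³/(3EI) = 41.67/EI.
The prop prevents deflection at B: R_B = δ_0/δ_{BB} = 1659/41.67 = 39.81 kN.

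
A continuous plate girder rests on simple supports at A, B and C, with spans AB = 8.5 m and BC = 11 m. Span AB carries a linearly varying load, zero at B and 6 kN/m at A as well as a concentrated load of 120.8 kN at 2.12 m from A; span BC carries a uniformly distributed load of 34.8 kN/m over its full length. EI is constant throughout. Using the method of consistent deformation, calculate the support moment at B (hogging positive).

M_B = 360.3 kN·m

Insert a hinge at B; M_B is the redundant, and each span becomes simply supported.
End slopes at the hinge B, treating each span as simply supported:
  span AB: triangular load, peak 6: 7w₀L³/(360EI) = 71.65/EI
  span AB: point load 120.8 at a = 2.12: Pab(L + a)/(6LEI) = 340.2/EI
  span BC: UDL 34.8: wL³/(24EI) = 1930/EI
  relative rotation θ_0 = (411.9 + 1930)/EI = 2342/EI
A unit hogging moment at B produces rotation L₁/(3EI) + L₂/(3EI) = 6.5/EI.
Slope continuity at B: θ_0 = M_B·6.5/EI, so M_B = 2342/6.5 = 360.3 kN·m (hogging).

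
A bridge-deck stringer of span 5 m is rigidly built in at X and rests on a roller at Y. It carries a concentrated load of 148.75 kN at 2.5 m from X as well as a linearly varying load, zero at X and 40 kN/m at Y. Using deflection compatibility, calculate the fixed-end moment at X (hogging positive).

Release the roller at Y. Primary structure: cantilever fixed at X.
Free-end deflection of the primary structure under the applied loading (downward +):
  point load 148.75 at a = 2.5: Pa²(3L − a)/(6EI) = 1937/EI
  triangular load, peak 40 at the free end: 11w₀L⁴/(120EI) = 2292/EI
  δ_0 = 4229/EI
Tip deflection under a unit load at Y: L³/(3EI) = 41.67/EI.
The prop prevents deflection at Y: R_Y = δ_0/δ_{YY} = 4229/41.67 = 101.5 kN.
Moment equilibrium about X: M_X = Σ(load moments about X) − R_Y·L = 705.2 − 101.5×5 = 197.8 kN·m.

M_X = 197.8 kN·m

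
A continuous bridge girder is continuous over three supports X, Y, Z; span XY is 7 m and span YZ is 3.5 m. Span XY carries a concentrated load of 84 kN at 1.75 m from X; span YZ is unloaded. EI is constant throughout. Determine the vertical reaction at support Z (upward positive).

Insert a hinge at Y; M_Y is the redundant, and each span becomes simply supported.
End slopes at the hinge Y, treating each span as simply supported:
  span XY: point load 84 at a = 1.75: Pab(L + a)/(6LEI) = 160.8/EI
  relative rotation θ_0 = (160.8 + 0)/EI = 160.8/EI
A unit hogging moment at Y produces rotation L₁/(3EI) + L₂/(3EI) = 3.5/EI.
Slope continuity at Y: θ_0 = M_Y·3.5/EI, so M_Y = 160.8/3.5 = 45.94 kN·m (hogging).
Span YZ, ΣM about Z: R_Y^{YZ}·3.5 = 0 + 45.94, so R_Y^{YZ} = 13.12 kN and R_Z = 0 − 13.12 = -13.12 kN.

R_Z = -13.12 kN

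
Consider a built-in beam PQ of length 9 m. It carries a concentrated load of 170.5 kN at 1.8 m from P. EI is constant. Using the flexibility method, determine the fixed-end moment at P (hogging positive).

Release both end moments; the primary structure is a simply-supported span PQ with redundants M_P and M_Q.
On the primary (simply-supported) span, the end slopes from the loading are:
  at P: point load 170.5 at a = 1.8: Pab(L + b)/(6LEI) = 662.9/EI
  at Q: point load 170.5 at a = 1.8: Pab(L + a)/(6LEI) = 441.9/EI
  θ_P0 = 662.9/EI,  θ_Q0 = 441.9/EI
Flexibility coefficients: a unit moment at one end gives L/(3EI) there and L/(6EI) at the far end, so f₁₁ = f₂₂ = 3/EI and f₁₂ = f₂₁ = 1.5/EI.
Compatibility — zero rotation at each built-in end:
  3 M_P + 1.5 M_Q = 662.9
  1.5 M_P + 3 M_Q = 441.9
Solving the pair gives M_P = 196.4 kN·m and M_Q = 49.1 kN·m (hogging).

M_P = 196.4 kN·m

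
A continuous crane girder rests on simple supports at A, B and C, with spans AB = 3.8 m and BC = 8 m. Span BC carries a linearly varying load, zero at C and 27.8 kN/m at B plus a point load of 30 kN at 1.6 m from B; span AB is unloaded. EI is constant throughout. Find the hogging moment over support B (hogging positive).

Insert a hinge at B; M_B is the redundant, and each span becomes simply supported.
End slopes at the hinge B, treating each span as simply supported:
  span BC: triangular load, peak 27.8: w₀L³/(45EI) = 316.3/EI
  span BC: point load 30 at a = 1.6: Pab(L + b)/(6LEI) = 92.16/EI
  relative rotation θ_0 = (0 + 408.5)/EI = 408.5/EI
A unit hogging moment at B produces rotation L₁/(3EI) + L₂/(3EI) = 3.933/EI.
Slope continuity at B: θ_0 = M_B·3.933/EI, so M_B = 408.5/3.933 = 103.8 kN·m (hogging).

M_B = 103.8 kN·m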